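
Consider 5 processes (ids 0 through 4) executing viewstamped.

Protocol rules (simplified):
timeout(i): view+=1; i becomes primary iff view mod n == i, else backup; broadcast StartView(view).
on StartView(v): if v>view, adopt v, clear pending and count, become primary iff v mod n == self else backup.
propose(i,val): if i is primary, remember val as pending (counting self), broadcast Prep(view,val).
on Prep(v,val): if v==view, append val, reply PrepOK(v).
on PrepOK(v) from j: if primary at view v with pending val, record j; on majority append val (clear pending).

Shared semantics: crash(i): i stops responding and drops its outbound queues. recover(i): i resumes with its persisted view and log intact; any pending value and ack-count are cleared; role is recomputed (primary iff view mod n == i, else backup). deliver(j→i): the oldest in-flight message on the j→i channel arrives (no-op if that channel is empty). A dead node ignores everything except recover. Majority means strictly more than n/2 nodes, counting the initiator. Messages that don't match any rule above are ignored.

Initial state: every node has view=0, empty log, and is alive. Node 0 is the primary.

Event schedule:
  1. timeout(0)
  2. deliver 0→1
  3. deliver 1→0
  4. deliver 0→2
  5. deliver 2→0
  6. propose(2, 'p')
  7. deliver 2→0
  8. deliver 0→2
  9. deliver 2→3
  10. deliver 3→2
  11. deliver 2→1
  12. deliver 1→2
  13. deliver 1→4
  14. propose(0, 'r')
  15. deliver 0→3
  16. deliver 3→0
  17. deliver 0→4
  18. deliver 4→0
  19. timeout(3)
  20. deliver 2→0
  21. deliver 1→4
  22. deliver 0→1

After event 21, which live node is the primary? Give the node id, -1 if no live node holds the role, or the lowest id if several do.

1

step 1 timeout(0): 0={back,v=1,log=-}
step 2 deliver 0→1: 1={prim,v=1,log=-}
step 3 deliver 1→0: —
step 4 deliver 0→2: 2={back,v=1,log=-}
step 5 deliver 2→0: —
step 6 propose(2,'p'): —
step 7 deliver 2→0: —
step 8 deliver 0→2: —
step 9 deliver 2→3: —
step 10 deliver 3→2: —
step 11 deliver 2→1: —
step 12 deliver 1→2: —
step 13 deliver 1→4: —
step 14 propose(0,'r'): —
step 15 deliver 0→3: 3={back,v=1,log=-}
step 16 deliver 3→0: —
step 17 deliver 0→4: 4={back,v=1,log=-}
step 18 deliver 4→0: —
step 19 timeout(3): 3={back,v=2,log=-}
step 20 deliver 2→0: —
step 21 deliver 1→4: —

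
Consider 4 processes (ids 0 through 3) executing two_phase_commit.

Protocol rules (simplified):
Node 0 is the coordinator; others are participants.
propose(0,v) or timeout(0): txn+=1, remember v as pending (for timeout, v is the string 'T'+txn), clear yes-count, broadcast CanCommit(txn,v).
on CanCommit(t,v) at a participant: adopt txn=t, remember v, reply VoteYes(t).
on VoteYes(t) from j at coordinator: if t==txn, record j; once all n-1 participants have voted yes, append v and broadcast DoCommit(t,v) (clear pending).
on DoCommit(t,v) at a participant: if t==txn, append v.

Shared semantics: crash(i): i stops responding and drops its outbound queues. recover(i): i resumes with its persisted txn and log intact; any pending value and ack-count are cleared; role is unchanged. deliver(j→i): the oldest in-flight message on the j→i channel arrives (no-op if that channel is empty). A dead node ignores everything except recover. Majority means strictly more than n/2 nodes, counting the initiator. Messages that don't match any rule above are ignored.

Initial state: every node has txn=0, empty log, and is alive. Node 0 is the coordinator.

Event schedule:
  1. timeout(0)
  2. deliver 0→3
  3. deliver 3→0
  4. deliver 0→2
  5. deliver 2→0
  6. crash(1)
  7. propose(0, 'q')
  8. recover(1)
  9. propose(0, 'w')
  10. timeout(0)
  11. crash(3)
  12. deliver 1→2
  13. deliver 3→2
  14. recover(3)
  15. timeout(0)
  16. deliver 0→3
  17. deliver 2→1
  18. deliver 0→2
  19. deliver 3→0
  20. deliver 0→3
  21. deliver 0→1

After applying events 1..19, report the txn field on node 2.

[1] timeout(0) → N0(coor t1 [-])
[2] deliver 0→3 → N3(part t1 [-])
[3] deliver 3→0 → ∅
[4] deliver 0→2 → N2(part t1 [-])
[5] deliver 2→0 → ∅
[6] crash(1) → N1(✗part t0 [-])
[7] propose(0,'q') → N0(coor t2 [-])
[8] recover(1) → N1(part t0 [-])
[9] propose(0,'w') → N0(coor t3 [-])
[10] timeout(0) → N0(coor t4 [-])
[11] crash(3) → N3(✗part t1 [-])
[12] deliver 1→2 → ∅
[13] deliver 3→2 → ∅
[14] recover(3) → N3(part t1 [-])
[15] timeout(0) → N0(coor t5 [-])
[16] deliver 0→3 → N3(part t2 [-])
[17] deliver 2→1 → ∅
[18] deliver 0→2 → N2(part t2 [-])
[19] deliver 3→0 → ∅

2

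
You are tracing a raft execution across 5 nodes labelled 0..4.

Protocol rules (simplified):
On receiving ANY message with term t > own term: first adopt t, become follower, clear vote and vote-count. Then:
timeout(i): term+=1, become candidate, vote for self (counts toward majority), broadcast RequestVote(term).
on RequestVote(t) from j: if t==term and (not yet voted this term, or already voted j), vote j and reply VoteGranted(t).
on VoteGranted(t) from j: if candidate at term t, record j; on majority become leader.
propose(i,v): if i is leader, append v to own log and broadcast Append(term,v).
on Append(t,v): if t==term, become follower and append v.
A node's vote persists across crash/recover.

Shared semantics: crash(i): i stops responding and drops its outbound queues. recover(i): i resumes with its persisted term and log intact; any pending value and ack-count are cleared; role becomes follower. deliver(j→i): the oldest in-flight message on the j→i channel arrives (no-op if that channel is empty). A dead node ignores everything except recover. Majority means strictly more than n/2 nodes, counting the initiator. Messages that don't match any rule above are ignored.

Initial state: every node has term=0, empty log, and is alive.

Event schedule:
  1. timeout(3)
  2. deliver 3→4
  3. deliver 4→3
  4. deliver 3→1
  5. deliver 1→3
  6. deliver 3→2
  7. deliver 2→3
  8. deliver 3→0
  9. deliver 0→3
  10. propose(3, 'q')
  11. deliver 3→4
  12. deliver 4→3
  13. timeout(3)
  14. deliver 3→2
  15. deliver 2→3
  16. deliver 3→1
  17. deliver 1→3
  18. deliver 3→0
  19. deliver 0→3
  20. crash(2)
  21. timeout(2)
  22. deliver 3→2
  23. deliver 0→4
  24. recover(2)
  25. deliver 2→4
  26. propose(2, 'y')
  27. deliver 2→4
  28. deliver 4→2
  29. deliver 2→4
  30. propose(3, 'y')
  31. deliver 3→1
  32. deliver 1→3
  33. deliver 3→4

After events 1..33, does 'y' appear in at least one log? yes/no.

no

[1] timeout(3) → N3(cand t1 [-])
[2] deliver 3→4 → N4(foll t1 [-])
[3] deliver 4→3 → ∅
[4] deliver 3→1 → N1(foll t1 [-])
[5] deliver 1→3 → N3(lead t1 [-])
[6] deliver 3→2 → N2(foll t1 [-])
[7] deliver 2→3 → ∅
[8] deliver 3→0 → N0(foll t1 [-])
[9] deliver 0→3 → ∅
[10] propose(3,'q') → N3(lead t1 [q])
[11] deliver 3→4 → N4(foll t1 [q])
[12] deliver 4→3 → ∅
[13] timeout(3) → N3(cand t2 [q])
[14] deliver 3→2 → N2(foll t1 [q])
[15] deliver 2→3 → ∅
[16] deliver 3→1 → N1(foll t1 [q])
[17] deliver 1→3 → ∅
[18] deliver 3→0 → N0(foll t1 [q])
[19] deliver 0→3 → ∅
[20] crash(2) → N2(✗foll t1 [q])
[21] timeout(2) → ∅
[22] deliver 3→2 → ∅
[23] deliver 0→4 → ∅
[24] recover(2) → N2(foll t1 [q])
[25] deliver 2→4 → ∅
[26] propose(2,'y') → ∅
[27] deliver 2→4 → ∅
[28] deliver 4→2 → ∅
[29] deliver 2→4 → ∅
[30] propose(3,'y') → ∅
[31] deliver 3→1 → N1(foll t2 [q])
[32] deliver 1→3 → ∅
[33] deliver 3→4 → N4(foll t2 [q])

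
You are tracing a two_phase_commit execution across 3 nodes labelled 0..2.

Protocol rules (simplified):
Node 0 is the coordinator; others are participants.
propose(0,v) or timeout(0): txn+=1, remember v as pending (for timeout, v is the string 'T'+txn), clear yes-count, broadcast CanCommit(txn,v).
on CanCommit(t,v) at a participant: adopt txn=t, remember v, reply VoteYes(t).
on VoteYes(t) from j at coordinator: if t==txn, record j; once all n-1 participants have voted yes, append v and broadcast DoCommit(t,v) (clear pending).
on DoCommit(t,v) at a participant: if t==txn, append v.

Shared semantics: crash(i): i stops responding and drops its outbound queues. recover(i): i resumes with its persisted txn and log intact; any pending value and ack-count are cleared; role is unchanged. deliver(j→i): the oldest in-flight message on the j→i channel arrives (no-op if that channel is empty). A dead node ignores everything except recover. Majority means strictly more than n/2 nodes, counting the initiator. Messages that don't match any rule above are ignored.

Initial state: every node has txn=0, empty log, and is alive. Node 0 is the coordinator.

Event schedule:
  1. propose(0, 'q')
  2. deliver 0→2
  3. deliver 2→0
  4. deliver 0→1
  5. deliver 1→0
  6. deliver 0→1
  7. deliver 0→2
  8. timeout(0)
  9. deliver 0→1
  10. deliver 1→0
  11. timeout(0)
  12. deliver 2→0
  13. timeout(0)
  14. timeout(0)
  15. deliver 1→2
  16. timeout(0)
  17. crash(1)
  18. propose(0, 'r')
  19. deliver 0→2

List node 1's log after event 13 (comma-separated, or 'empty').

q

[1] propose(0,'q') → N0(coor t1 [-])
[2] deliver 0→2 → N2(part t1 [-])
[3] deliver 2→0 → ∅
[4] deliver 0→1 → N1(part t1 [-])
[5] deliver 1→0 → N0(coor t1 [q])
[6] deliver 0→1 → N1(part t1 [q])
[7] deliver 0→2 → N2(part t1 [q])
[8] timeout(0) → N0(coor t2 [q])
[9] deliver 0→1 → N1(part t2 [q])
[10] deliver 1→0 → ∅
[11] timeout(0) → N0(coor t3 [q])
[12] deliver 2→0 → ∅
[13] timeout(0) → N0(coor t4 [q])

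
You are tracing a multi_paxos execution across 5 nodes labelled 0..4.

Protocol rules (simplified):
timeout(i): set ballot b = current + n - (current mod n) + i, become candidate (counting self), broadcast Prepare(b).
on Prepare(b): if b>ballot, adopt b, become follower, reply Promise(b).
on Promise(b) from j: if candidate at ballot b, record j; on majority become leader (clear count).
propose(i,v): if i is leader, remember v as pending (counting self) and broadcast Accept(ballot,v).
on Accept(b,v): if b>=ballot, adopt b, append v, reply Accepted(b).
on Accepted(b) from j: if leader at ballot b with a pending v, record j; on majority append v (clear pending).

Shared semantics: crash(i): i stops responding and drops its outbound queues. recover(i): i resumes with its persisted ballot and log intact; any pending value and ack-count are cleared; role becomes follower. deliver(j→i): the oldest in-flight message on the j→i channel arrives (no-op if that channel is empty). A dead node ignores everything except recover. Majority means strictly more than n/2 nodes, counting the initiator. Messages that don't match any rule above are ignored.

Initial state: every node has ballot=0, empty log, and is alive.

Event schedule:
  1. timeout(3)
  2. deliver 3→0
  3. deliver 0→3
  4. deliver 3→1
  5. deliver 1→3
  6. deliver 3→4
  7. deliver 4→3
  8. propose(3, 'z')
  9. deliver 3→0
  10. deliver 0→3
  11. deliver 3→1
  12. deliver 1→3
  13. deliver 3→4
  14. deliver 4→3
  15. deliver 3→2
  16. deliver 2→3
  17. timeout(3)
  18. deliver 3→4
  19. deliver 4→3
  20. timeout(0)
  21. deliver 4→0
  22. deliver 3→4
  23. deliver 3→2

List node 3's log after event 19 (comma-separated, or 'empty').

z

step 1 timeout(3): 3={cand,b=8,log=-}
step 2 deliver 3→0: 0={foll,b=8,log=-}
step 3 deliver 0→3: —
step 4 deliver 3→1: 1={foll,b=8,log=-}
step 5 deliver 1→3: 3={lead,b=8,log=-}
step 6 deliver 3→4: 4={foll,b=8,log=-}
step 7 deliver 4→3: —
step 8 propose(3,'z'): —
step 9 deliver 3→0: 0={foll,b=8,log=z}
step 10 deliver 0→3: —
step 11 deliver 3→1: 1={foll,b=8,log=z}
step 12 deliver 1→3: 3={lead,b=8,log=z}
step 13 deliver 3→4: 4={foll,b=8,log=z}
step 14 deliver 4→3: —
step 15 deliver 3→2: 2={foll,b=8,log=-}
step 16 deliver 2→3: —
step 17 timeout(3): 3={cand,b=13,log=z}
step 18 deliver 3→4: 4={foll,b=13,log=z}
step 19 deliver 4→3: —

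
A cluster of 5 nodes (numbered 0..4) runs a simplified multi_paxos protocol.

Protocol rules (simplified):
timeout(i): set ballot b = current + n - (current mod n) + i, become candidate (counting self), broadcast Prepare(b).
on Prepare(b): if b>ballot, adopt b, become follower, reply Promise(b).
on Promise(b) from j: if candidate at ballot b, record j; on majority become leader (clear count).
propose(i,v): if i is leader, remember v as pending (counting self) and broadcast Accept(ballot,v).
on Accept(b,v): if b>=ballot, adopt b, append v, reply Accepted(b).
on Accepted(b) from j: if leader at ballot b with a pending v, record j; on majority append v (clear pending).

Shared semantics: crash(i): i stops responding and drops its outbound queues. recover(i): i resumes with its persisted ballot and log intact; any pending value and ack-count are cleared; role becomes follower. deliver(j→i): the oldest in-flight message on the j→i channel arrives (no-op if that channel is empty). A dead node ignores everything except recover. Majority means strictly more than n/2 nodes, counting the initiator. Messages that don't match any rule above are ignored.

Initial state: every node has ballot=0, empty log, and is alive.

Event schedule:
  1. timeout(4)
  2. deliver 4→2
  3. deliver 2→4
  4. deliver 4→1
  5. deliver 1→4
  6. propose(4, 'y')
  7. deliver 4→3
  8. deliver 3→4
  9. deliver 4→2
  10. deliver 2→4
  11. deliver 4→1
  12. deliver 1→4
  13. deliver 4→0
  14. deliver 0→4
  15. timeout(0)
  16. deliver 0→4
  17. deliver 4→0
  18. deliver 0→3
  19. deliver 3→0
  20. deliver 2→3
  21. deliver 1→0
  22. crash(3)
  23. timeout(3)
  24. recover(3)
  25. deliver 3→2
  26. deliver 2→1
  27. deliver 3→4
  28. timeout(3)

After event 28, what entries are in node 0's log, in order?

after 1 — timeout(4): n4:cand/b9/[-]
after 2 — deliver 4→2: n2:foll/b9/[-]
after 3 — deliver 2→4: ·
after 4 — deliver 4→1: n1:foll/b9/[-]
after 5 — deliver 1→4: n4:lead/b9/[-]
after 6 — propose(4,'y'): ·
after 7 — deliver 4→3: n3:foll/b9/[-]
after 8 — deliver 3→4: ·
after 9 — deliver 4→2: n2:foll/b9/[y]
after 10 — deliver 2→4: ·
after 11 — deliver 4→1: n1:foll/b9/[y]
after 12 — deliver 1→4: n4:lead/b9/[y]
after 13 — deliver 4→0: n0:foll/b9/[-]
after 14 — deliver 0→4: ·
after 15 — timeout(0): n0:cand/b10/[-]
after 16 — deliver 0→4: n4:foll/b10/[y]
after 17 — deliver 4→0: ·
after 18 — deliver 0→3: n3:foll/b10/[-]
after 19 — deliver 3→0: ·
after 20 — deliver 2→3: ·
after 21 — deliver 1→0: ·
after 22 — crash(3): n3:✗foll/b10/[-]
after 23 — timeout(3): ·
after 24 — recover(3): n3:foll/b10/[-]
after 25 — deliver 3→2: ·
after 26 — deliver 2→1: ·
after 27 — deliver 3→4: ·
after 28 — timeout(3): n3:cand/b18/[-]

empty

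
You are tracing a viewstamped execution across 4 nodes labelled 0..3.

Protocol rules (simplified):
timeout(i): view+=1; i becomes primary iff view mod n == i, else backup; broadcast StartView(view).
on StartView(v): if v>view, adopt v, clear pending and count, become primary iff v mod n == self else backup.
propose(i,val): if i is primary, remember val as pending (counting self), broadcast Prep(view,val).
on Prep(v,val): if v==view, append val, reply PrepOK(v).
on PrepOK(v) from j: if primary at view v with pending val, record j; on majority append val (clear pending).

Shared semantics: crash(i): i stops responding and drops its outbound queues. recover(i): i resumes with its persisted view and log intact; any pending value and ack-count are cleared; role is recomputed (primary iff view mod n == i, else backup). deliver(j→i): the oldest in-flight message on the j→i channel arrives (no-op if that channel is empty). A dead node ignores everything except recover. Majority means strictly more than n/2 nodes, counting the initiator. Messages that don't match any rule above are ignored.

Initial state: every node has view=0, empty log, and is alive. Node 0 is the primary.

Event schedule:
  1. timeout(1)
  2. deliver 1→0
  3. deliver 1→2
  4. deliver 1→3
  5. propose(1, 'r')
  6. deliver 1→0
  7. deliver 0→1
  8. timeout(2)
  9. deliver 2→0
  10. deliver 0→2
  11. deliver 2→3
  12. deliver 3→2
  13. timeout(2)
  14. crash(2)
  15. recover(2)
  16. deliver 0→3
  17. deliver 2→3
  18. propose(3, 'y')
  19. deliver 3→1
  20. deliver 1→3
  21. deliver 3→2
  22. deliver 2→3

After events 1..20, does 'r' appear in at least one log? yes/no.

yes

e1 timeout(1): 1[prim,v=1,-]
e2 deliver 1→0: 0[back,v=1,-]
e3 deliver 1→2: 2[back,v=1,-]
e4 deliver 1→3: 3[back,v=1,-]
e5 propose(1,'r'): ·
e6 deliver 1→0: 0[back,v=1,r]
e7 deliver 0→1: ·
e8 timeout(2): 2[prim,v=2,-]
e9 deliver 2→0: 0[back,v=2,r]
e10 deliver 0→2: ·
e11 deliver 2→3: 3[back,v=2,-]
e12 deliver 3→2: ·
e13 timeout(2): 2[back,v=3,-]
e14 crash(2): 2[✗back,v=3,-]
e15 recover(2): 2[back,v=3,-]
e16 deliver 0→3: ·
e17 deliver 2→3: ·
e18 propose(3,'y'): ·
e19 deliver 3→1: ·
e20 deliver 1→3: ·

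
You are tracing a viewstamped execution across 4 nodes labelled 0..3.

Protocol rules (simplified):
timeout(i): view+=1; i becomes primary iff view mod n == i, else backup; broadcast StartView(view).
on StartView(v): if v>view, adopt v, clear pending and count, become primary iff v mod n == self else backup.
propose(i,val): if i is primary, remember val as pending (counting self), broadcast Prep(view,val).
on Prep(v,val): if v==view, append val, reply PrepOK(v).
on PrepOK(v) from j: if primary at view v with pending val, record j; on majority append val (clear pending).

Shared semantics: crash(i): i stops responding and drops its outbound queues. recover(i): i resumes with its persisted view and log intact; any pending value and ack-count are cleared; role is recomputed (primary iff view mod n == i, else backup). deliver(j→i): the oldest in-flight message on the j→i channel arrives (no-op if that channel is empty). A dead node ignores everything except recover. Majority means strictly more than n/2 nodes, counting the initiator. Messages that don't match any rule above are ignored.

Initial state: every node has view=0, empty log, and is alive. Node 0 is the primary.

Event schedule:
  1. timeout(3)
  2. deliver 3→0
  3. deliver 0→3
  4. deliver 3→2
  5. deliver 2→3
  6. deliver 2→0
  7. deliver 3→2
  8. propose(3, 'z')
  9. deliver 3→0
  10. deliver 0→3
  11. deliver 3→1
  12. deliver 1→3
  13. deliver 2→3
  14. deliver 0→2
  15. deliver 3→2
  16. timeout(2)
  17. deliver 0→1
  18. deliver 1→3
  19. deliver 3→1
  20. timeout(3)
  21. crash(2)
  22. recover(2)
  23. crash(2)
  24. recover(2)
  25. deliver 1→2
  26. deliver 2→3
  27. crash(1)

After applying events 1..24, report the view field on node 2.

2

[1] timeout(3) → N3(back v1 [-])
[2] deliver 3→0 → N0(back v1 [-])
[3] deliver 0→3 → ∅
[4] deliver 3→2 → N2(back v1 [-])
[5] deliver 2→3 → ∅
[6] deliver 2→0 → ∅
[7] deliver 3→2 → ∅
[8] propose(3,'z') → ∅
[9] deliver 3→0 → ∅
[10] deliver 0→3 → ∅
[11] deliver 3→1 → N1(prim v1 [-])
[12] deliver 1→3 → ∅
[13] deliver 2→3 → ∅
[14] deliver 0→2 → ∅
[15] deliver 3→2 → ∅
[16] timeout(2) → N2(prim v2 [-])
[17] deliver 0→1 → ∅
[18] deliver 1→3 → ∅
[19] deliver 3→1 → ∅
[20] timeout(3) → N3(back v2 [-])
[21] crash(2) → N2(✗prim v2 [-])
[22] recover(2) → N2(prim v2 [-])
[23] crash(2) → N2(✗prim v2 [-])
[24] recover(2) → N2(prim v2 [-])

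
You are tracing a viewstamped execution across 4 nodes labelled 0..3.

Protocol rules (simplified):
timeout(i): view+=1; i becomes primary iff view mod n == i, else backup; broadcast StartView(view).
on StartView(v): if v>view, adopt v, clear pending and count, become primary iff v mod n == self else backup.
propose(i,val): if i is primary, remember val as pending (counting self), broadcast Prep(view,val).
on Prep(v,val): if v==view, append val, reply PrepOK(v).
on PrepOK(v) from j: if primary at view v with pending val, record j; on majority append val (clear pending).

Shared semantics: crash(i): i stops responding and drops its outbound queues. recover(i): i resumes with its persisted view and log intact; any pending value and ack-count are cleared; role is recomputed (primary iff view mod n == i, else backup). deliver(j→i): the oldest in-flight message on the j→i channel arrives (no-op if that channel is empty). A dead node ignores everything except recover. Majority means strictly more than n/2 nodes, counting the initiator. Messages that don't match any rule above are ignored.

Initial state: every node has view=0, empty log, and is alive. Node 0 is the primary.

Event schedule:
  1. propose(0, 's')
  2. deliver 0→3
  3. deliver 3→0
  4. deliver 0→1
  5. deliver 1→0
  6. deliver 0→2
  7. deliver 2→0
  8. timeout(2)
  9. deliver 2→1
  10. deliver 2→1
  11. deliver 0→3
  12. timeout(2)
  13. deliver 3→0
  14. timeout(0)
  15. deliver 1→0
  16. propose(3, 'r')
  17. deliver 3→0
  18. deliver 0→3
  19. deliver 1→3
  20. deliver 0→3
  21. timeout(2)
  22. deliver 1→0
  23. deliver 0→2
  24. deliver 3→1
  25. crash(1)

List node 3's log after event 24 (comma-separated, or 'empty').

s

step 1 propose(0,'s'): —
step 2 deliver 0→3: 3={back,v=0,log=s}
step 3 deliver 3→0: —
step 4 deliver 0→1: 1={back,v=0,log=s}
step 5 deliver 1→0: 0={prim,v=0,log=s}
step 6 deliver 0→2: 2={back,v=0,log=s}
step 7 deliver 2→0: —
step 8 timeout(2): 2={back,v=1,log=s}
step 9 deliver 2→1: 1={prim,v=1,log=s}
step 10 deliver 2→1: —
step 11 deliver 0→3: —
step 12 timeout(2): 2={prim,v=2,log=s}
step 13 deliver 3→0: —
step 14 timeout(0): 0={back,v=1,log=s}
step 15 deliver 1→0: —
step 16 propose(3,'r'): —
step 17 deliver 3→0: —
step 18 deliver 0→3: 3={back,v=1,log=s}
step 19 deliver 1→3: —
step 20 deliver 0→3: —
step 21 timeout(2): 2={back,v=3,log=s}
step 22 deliver 1→0: —
step 23 deliver 0→2: —
step 24 deliver 3→1: —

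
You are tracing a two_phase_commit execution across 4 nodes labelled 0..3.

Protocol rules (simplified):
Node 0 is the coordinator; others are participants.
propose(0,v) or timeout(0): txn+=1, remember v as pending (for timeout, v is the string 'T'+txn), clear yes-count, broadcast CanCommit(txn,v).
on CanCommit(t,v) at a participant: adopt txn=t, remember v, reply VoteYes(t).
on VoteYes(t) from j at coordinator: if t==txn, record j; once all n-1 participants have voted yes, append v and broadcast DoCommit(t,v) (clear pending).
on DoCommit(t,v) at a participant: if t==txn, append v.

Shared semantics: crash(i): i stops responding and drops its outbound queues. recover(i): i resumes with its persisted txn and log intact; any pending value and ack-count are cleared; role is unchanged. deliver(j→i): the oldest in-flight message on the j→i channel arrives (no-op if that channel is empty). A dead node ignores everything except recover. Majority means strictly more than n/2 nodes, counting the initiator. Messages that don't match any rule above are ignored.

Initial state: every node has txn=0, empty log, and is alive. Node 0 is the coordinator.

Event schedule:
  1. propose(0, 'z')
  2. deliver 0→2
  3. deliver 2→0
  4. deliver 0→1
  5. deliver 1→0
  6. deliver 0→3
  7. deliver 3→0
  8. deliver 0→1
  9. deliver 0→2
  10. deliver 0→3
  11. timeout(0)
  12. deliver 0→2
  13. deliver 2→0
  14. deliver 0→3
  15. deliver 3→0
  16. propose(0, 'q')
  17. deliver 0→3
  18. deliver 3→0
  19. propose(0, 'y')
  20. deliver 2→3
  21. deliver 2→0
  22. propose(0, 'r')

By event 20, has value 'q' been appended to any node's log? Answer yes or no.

no

1. propose(0,'z'):  <0:coor t1 ->
2. deliver 0→2:  <2:part t1 ->
3. deliver 2→0:  nop
4. deliver 0→1:  <1:part t1 ->
5. deliver 1→0:  nop
6. deliver 0→3:  <3:part t1 ->
7. deliver 3→0:  <0:coor t1 z>
8. deliver 0→1:  <1:part t1 z>
9. deliver 0→2:  <2:part t1 z>
10. deliver 0→3:  <3:part t1 z>
11. timeout(0):  <0:coor t2 z>
12. deliver 0→2:  <2:part t2 z>
13. deliver 2→0:  nop
14. deliver 0→3:  <3:part t2 z>
15. deliver 3→0:  nop
16. propose(0,'q'):  <0:coor t3 z>
17. deliver 0→3:  <3:part t3 z>
18. deliver 3→0:  nop
19. propose(0,'y'):  <0:coor t4 z>
20. deliver 2→3:  nop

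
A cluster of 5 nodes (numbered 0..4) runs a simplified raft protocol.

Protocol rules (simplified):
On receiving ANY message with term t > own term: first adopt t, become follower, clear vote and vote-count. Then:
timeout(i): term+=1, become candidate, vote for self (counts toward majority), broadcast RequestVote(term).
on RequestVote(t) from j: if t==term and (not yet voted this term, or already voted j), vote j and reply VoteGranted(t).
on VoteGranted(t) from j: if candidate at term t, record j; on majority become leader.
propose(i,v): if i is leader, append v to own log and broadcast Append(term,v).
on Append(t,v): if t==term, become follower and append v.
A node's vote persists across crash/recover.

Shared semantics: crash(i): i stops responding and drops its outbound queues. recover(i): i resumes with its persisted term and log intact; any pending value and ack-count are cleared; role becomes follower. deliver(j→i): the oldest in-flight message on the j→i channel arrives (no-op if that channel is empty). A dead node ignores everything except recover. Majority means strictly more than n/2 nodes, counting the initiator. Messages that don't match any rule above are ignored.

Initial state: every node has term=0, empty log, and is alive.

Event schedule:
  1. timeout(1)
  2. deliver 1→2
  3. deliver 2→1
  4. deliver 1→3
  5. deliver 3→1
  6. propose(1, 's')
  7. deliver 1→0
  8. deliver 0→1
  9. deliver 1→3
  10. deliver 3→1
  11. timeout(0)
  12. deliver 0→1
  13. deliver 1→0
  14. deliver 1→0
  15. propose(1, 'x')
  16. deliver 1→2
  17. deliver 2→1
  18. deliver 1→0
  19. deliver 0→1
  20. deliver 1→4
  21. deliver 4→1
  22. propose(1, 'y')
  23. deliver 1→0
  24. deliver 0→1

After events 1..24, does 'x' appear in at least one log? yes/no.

e1 timeout(1): 1[cand,t=1,-]
e2 deliver 1→2: 2[foll,t=1,-]
e3 deliver 2→1: ·
e4 deliver 1→3: 3[foll,t=1,-]
e5 deliver 3→1: 1[lead,t=1,-]
e6 propose(1,'s'): 1[lead,t=1,s]
e7 deliver 1→0: 0[foll,t=1,-]
e8 deliver 0→1: ·
e9 deliver 1→3: 3[foll,t=1,s]
e10 deliver 3→1: ·
e11 timeout(0): 0[cand,t=2,-]
e12 deliver 0→1: 1[foll,t=2,s]
e13 deliver 1→0: ·
e14 deliver 1→0: ·
e15 propose(1,'x'): ·
e16 deliver 1→2: 2[foll,t=1,s]
e17 deliver 2→1: ·
e18 deliver 1→0: ·
e19 deliver 0→1: ·
e20 deliver 1→4: 4[foll,t=1,-]
e21 deliver 4→1: ·
e22 propose(1,'y'): ·
e23 deliver 1→0: ·
e24 deliver 0→1: ·

no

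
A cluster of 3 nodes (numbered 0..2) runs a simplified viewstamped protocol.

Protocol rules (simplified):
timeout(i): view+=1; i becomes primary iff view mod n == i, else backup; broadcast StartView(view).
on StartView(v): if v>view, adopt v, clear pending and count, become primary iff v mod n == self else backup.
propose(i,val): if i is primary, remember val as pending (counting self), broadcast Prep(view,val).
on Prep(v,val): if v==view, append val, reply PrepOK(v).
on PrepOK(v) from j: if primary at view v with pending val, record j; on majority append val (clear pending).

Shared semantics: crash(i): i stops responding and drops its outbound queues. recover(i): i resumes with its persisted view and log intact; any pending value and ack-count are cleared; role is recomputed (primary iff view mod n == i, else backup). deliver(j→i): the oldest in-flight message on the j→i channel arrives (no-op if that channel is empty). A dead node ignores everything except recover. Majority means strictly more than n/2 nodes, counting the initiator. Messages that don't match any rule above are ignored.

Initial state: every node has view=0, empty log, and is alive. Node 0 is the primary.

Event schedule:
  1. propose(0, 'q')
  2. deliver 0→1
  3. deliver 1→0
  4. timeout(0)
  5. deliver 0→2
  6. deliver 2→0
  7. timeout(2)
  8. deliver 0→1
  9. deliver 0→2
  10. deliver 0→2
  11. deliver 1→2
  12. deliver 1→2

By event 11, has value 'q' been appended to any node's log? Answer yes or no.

yes

1. propose(0,'q'):  nop
2. deliver 0→1:  <1:back v0 q>
3. deliver 1→0:  <0:prim v0 q>
4. timeout(0):  <0:back v1 q>
5. deliver 0→2:  <2:back v0 q>
6. deliver 2→0:  nop
7. timeout(2):  <2:back v1 q>
8. deliver 0→1:  <1:prim v1 q>
9. deliver 0→2:  nop
10. deliver 0→2:  nop
11. deliver 1→2:  nop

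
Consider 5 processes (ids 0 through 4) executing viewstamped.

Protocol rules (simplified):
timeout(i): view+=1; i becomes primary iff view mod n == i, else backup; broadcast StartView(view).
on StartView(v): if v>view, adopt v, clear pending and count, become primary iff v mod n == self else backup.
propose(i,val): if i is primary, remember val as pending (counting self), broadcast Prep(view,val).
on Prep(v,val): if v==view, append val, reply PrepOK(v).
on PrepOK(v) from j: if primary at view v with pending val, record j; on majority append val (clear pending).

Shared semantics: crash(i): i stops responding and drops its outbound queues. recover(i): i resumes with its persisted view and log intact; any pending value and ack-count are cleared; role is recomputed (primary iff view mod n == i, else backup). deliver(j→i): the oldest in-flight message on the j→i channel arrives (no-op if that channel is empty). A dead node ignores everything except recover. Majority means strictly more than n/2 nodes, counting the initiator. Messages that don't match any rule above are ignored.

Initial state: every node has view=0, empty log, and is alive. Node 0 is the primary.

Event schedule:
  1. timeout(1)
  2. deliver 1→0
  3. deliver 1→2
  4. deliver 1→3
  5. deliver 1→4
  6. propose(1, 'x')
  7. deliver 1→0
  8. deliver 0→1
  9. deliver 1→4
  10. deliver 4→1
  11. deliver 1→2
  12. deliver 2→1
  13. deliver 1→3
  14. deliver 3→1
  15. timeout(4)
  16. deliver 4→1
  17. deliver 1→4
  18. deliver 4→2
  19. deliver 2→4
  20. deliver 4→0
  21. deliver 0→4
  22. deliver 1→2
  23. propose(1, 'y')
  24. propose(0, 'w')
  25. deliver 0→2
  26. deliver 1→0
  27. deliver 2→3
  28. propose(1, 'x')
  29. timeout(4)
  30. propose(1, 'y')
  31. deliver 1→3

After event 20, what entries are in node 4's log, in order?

x

[1] timeout(1) → N1(prim v1 [-])
[2] deliver 1→0 → N0(back v1 [-])
[3] deliver 1→2 → N2(back v1 [-])
[4] deliver 1→3 → N3(back v1 [-])
[5] deliver 1→4 → N4(back v1 [-])
[6] propose(1,'x') → ∅
[7] deliver 1→0 → N0(back v1 [x])
[8] deliver 0→1 → ∅
[9] deliver 1→4 → N4(back v1 [x])
[10] deliver 4→1 → N1(prim v1 [x])
[11] deliver 1→2 → N2(back v1 [x])
[12] deliver 2→1 → ∅
[13] deliver 1→3 → N3(back v1 [x])
[14] deliver 3→1 → ∅
[15] timeout(4) → N4(back v2 [x])
[16] deliver 4→1 → N1(back v2 [x])
[17] deliver 1→4 → ∅
[18] deliver 4→2 → N2(prim v2 [x])
[19] deliver 2→4 → ∅
[20] deliver 4→0 → N0(back v2 [x])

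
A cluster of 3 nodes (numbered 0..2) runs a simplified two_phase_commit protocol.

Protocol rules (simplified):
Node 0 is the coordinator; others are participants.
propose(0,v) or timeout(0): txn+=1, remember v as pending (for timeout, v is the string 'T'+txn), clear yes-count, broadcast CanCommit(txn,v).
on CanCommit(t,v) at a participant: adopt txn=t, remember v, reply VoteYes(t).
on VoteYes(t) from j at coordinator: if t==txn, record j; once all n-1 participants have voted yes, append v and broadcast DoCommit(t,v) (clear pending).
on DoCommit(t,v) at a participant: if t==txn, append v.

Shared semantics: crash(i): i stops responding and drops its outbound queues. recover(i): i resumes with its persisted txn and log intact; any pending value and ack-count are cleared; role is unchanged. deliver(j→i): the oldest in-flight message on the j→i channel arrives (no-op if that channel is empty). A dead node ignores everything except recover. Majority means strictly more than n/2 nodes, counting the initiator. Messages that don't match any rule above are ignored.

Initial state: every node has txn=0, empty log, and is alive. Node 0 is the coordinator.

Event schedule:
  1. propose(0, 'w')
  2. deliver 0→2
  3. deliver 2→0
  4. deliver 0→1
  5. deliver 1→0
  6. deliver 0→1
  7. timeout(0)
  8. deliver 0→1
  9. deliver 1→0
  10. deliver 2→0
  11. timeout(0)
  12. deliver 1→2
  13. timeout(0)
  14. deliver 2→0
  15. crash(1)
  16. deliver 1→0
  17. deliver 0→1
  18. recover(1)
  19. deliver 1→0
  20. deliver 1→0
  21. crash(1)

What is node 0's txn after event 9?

2

[1] propose(0,'w') → N0(coor t1 [-])
[2] deliver 0→2 → N2(part t1 [-])
[3] deliver 2→0 → ∅
[4] deliver 0→1 → N1(part t1 [-])
[5] deliver 1→0 → N0(coor t1 [w])
[6] deliver 0→1 → N1(part t1 [w])
[7] timeout(0) → N0(coor t2 [w])
[8] deliver 0→1 → N1(part t2 [w])
[9] deliver 1→0 → ∅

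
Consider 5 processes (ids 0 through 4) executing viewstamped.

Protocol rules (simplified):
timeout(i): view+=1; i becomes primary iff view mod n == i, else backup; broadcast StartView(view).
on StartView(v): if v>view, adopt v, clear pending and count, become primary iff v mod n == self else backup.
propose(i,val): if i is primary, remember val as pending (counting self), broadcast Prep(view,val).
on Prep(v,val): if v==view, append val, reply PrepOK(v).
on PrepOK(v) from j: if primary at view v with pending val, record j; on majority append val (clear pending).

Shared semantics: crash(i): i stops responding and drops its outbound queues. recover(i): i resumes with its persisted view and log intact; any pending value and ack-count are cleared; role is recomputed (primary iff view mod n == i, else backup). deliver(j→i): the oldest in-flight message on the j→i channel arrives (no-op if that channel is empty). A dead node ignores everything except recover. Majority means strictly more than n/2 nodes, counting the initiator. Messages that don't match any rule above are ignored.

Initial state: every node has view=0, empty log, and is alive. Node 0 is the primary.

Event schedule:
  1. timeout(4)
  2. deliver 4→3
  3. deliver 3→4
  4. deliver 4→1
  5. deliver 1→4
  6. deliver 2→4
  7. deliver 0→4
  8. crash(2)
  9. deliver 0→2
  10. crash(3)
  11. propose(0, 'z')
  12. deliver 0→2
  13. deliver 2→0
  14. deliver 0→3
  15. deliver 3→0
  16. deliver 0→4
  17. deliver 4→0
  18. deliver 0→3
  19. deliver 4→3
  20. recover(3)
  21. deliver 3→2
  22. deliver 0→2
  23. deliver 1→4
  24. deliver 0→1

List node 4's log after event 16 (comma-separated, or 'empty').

1. timeout(4):  <4:back v1 ->
2. deliver 4→3:  <3:back v1 ->
3. deliver 3→4:  nop
4. deliver 4→1:  <1:prim v1 ->
5. deliver 1→4:  nop
6. deliver 2→4:  nop
7. deliver 0→4:  nop
8. crash(2):  <2:✗back v0 ->
9. deliver 0→2:  nop
10. crash(3):  <3:✗back v1 ->
11. propose(0,'z'):  nop
12. deliver 0→2:  nop
13. deliver 2→0:  nop
14. deliver 0→3:  nop
15. deliver 3→0:  nop
16. deliver 0→4:  nop

empty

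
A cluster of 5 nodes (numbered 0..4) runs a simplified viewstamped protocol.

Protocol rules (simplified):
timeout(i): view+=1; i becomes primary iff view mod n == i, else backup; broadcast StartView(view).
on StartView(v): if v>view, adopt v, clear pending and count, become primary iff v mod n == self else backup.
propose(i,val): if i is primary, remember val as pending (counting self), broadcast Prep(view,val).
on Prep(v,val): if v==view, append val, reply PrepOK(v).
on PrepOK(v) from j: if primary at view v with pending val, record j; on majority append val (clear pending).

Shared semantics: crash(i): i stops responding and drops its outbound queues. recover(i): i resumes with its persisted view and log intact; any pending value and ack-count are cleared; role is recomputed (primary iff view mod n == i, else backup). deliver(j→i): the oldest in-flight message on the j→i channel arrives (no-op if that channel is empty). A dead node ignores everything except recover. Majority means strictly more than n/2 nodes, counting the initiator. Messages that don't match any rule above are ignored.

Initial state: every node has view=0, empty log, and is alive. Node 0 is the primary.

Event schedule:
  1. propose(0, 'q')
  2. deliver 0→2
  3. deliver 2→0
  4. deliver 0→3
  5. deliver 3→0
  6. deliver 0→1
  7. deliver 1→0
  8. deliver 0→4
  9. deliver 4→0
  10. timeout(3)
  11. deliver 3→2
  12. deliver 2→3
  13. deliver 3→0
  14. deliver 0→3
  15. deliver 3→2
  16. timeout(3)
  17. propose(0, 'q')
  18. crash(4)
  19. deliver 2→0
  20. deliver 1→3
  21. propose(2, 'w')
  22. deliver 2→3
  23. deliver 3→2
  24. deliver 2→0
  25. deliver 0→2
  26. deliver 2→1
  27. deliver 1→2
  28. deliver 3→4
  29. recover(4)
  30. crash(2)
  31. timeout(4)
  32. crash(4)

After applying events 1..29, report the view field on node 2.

1. propose(0,'q'):  nop
2. deliver 0→2:  <2:back v0 q>
3. deliver 2→0:  nop
4. deliver 0→3:  <3:back v0 q>
5. deliver 3→0:  <0:prim v0 q>
6. deliver 0→1:  <1:back v0 q>
7. deliver 1→0:  nop
8. deliver 0→4:  <4:back v0 q>
9. deliver 4→0:  nop
10. timeout(3):  <3:back v1 q>
11. deliver 3→2:  <2:back v1 q>
12. deliver 2→3:  nop
13. deliver 3→0:  <0:back v1 q>
14. deliver 0→3:  nop
15. deliver 3→2:  nop
16. timeout(3):  <3:back v2 q>
17. propose(0,'q'):  nop
18. crash(4):  <4:✗back v0 q>
19. deliver 2→0:  nop
20. deliver 1→3:  nop
21. propose(2,'w'):  nop
22. deliver 2→3:  nop
23. deliver 3→2:  <2:prim v2 q>
24. deliver 2→0:  nop
25. deliver 0→2:  nop
26. deliver 2→1:  nop
27. deliver 1→2:  nop
28. deliver 3→4:  nop
29. recover(4):  <4:back v0 q>

2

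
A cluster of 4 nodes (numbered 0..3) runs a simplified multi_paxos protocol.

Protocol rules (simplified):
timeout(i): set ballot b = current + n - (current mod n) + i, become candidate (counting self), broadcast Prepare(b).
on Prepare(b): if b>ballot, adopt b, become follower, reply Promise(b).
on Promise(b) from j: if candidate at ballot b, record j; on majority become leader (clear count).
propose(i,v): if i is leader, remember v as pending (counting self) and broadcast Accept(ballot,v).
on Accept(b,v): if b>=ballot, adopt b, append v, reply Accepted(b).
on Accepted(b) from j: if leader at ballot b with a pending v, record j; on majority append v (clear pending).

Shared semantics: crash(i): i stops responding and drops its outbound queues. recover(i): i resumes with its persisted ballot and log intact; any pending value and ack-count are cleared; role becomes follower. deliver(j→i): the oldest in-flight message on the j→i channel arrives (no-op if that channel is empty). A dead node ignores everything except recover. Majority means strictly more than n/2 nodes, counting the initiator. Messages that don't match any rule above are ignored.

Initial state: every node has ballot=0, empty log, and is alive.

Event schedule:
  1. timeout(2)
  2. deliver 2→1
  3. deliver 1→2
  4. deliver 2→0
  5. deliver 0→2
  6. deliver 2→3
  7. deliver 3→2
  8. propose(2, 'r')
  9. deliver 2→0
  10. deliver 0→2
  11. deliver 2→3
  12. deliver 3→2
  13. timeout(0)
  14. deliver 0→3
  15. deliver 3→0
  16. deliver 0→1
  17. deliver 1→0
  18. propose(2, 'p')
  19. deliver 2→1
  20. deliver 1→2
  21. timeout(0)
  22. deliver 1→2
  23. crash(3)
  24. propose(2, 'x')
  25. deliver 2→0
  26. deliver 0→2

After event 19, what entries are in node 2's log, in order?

[1] timeout(2) → N2(cand b6 [-])
[2] deliver 2→1 → N1(foll b6 [-])
[3] deliver 1→2 → ∅
[4] deliver 2→0 → N0(foll b6 [-])
[5] deliver 0→2 → N2(lead b6 [-])
[6] deliver 2→3 → N3(foll b6 [-])
[7] deliver 3→2 → ∅
[8] propose(2,'r') → ∅
[9] deliver 2→0 → N0(foll b6 [r])
[10] deliver 0→2 → ∅
[11] deliver 2→3 → N3(foll b6 [r])
[12] deliver 3→2 → N2(lead b6 [r])
[13] timeout(0) → N0(cand b8 [r])
[14] deliver 0→3 → N3(foll b8 [r])
[15] deliver 3→0 → ∅
[16] deliver 0→1 → N1(foll b8 [-])
[17] deliver 1→0 → N0(lead b8 [r])
[18] propose(2,'p') → ∅
[19] deliver 2→1 → ∅

r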